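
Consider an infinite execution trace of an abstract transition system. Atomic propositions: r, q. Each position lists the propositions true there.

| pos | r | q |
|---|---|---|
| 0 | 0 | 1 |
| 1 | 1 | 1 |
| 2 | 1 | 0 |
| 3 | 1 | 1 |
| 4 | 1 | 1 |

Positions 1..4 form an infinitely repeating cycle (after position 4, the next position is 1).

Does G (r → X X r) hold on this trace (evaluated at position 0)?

r → X X r holds at every position 0..4, and those are all positions ever visited, so G (r → X X r) holds.
Positions where r holds: 1, 2, 3, 4.
Check X X r at each: 1→ok, 2→ok, 3→ok, 4→ok.

Satisfied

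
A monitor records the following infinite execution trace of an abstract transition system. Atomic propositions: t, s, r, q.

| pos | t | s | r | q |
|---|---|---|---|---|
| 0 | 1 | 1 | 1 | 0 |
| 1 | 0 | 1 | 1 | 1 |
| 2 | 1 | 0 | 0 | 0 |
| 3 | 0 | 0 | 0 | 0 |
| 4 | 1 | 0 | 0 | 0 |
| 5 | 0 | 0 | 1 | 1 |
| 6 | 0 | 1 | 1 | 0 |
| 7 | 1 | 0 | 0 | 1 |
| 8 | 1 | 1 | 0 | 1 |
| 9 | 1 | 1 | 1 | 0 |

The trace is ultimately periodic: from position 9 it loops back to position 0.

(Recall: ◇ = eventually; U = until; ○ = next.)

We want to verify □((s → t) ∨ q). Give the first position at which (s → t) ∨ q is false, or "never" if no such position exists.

Check (s → t) ∨ q at each position in order: 0 ✓, 1 ✓, 2 ✓, 3 ✓, 4 ✓, 5 ✓.
At position 6 the labels are {r, s}, so (s → t) ∨ q is false there. This is the first violation.

6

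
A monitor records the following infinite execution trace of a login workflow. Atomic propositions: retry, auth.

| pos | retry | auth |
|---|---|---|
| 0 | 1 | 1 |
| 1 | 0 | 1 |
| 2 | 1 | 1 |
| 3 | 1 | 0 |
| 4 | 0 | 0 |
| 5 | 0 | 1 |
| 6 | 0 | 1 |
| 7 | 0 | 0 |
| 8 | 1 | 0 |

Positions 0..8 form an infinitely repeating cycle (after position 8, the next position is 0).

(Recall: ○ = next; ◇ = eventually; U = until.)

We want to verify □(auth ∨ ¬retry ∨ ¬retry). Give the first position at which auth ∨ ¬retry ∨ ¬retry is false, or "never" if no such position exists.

3

Check auth ∨ ¬retry ∨ ¬retry at each position in order: 0 ✓, 1 ✓, 2 ✓.
At position 3 the labels are {retry}, so auth ∨ ¬retry ∨ ¬retry is false there. This is the first violation.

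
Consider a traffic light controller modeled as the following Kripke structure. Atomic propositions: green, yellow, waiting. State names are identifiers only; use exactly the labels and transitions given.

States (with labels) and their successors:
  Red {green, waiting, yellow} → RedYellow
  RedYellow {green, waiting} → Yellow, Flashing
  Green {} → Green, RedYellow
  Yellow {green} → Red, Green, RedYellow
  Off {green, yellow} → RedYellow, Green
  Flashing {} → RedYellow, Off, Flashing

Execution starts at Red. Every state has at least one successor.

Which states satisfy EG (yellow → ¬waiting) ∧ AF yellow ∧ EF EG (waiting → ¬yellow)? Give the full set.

States satisfying yellow → ¬waiting: {RedYellow, Green, Yellow, Off, Flashing}.
States satisfying EG (yellow → ¬waiting): {RedYellow, Green, Yellow, Off, Flashing}.
States satisfying yellow: {Red, Off}.
States satisfying AF yellow: {Red, Off}.
States satisfying EG (waiting → ¬yellow): {RedYellow, Green, Yellow, Off, Flashing}.
States satisfying EF EG (waiting → ¬yellow): {Red, RedYellow, Green, Yellow, Off, Flashing}.
States satisfying AF yellow ∧ EF EG (waiting → ¬yellow): {Red, Off}.
States satisfying EG (yellow → ¬waiting) ∧ AF yellow ∧ EF EG (waiting → ¬yellow): {Off}.

{Off}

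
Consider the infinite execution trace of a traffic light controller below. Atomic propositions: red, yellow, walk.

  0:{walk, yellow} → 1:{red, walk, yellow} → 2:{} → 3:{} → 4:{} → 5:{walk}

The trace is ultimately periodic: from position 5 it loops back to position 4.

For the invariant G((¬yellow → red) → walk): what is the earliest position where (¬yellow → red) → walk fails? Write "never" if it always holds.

never

(¬yellow → red) → walk holds at every position 0..5, and those are all the positions the trace ever visits, so the invariant G((¬yellow → red) → walk) is never violated.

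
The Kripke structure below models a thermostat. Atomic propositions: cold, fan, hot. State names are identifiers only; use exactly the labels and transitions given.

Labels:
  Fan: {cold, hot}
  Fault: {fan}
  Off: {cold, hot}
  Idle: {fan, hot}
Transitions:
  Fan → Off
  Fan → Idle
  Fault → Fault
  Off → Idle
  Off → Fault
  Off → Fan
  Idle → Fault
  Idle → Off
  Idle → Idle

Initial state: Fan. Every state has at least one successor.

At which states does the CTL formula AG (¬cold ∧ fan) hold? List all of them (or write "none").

States satisfying ¬cold ∧ fan: {Fault, Idle}.
States satisfying AG (¬cold ∧ fan): {Fault}.

{Fault}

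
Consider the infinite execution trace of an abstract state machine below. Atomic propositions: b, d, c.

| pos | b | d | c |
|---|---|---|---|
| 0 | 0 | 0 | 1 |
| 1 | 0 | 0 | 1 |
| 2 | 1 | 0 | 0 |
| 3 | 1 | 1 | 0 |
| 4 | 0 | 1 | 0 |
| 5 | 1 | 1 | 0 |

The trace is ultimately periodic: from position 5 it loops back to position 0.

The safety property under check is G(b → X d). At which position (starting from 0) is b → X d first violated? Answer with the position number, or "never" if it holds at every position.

Check b → X d at each position in order: 0 ✓, 1 ✓, 2 ✓, 3 ✓, 4 ✓.
At position 5 the labels are {b, d} and the next position 0 has {c}, so b → X d is false there. This is the first violation.

5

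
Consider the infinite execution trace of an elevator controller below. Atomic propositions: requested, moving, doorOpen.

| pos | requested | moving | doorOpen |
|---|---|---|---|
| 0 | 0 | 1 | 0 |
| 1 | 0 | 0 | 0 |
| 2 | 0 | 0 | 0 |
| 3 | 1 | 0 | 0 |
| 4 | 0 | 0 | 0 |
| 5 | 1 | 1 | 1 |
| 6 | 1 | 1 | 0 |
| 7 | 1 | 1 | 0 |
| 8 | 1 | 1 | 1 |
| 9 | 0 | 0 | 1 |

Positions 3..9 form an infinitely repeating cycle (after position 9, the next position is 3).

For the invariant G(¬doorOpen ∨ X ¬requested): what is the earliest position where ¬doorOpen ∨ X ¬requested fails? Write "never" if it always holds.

Check ¬doorOpen ∨ X ¬requested at each position in order: 0 ✓, 1 ✓, 2 ✓, 3 ✓, 4 ✓.
At position 5 the labels are {doorOpen, moving, requested} and the next position 6 has {moving, requested}, so ¬doorOpen ∨ X ¬requested is false there. This is the first violation.

5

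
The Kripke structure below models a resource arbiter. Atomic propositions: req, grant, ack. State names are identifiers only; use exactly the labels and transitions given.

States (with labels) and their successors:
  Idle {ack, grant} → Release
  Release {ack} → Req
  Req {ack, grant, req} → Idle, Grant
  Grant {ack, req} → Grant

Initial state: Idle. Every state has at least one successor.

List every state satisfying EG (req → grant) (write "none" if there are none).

{Idle, Release, Req}

States satisfying req → grant: {Idle, Release, Req}.
States satisfying EG (req → grant): {Idle, Release, Req}.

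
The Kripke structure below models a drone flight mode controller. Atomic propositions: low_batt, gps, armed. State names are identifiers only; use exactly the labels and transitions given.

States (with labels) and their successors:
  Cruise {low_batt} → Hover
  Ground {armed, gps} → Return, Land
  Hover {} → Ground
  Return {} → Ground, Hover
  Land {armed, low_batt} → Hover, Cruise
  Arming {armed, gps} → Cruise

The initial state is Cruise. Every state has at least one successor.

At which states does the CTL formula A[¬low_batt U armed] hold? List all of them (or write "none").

States satisfying ¬low_batt: {Ground, Hover, Return, Arming}.
States satisfying armed: {Ground, Land, Arming}.
States satisfying A[¬low_batt U armed]: {Ground, Hover, Return, Land, Arming}.

{Ground, Hover, Return, Land, Arming}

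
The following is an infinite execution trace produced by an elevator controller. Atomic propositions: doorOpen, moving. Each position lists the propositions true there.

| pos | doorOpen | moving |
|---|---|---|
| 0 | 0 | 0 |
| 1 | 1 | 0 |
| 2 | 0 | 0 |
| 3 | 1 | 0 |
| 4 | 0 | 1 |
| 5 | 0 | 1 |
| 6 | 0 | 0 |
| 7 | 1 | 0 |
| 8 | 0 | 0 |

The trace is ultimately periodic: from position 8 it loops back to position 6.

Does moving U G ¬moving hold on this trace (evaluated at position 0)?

No

Walking from position 0: at position 0, G ¬moving has not yet held and moving fails, so moving U G ¬moving is false.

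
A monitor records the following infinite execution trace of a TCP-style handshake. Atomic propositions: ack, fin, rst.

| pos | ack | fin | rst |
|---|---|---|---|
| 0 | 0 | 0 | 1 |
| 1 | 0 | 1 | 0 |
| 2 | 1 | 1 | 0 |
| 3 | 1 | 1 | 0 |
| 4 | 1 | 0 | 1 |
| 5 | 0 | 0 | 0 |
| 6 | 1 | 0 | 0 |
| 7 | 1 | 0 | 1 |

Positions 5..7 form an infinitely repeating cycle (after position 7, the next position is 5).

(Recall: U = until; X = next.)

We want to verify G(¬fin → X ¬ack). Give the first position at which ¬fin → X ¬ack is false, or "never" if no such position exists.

Check ¬fin → X ¬ack at each position in order: 0 ✓, 1 ✓, 2 ✓, 3 ✓, 4 ✓.
At position 5 the labels are {} and the next position 6 has {ack}, so ¬fin → X ¬ack is false there. This is the first violation.

5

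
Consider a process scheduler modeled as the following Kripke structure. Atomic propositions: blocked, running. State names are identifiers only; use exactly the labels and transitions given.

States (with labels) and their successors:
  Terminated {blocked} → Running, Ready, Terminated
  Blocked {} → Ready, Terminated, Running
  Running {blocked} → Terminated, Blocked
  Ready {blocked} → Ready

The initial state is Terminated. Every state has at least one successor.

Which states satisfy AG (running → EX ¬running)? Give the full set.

States satisfying running → EX ¬running: {Terminated, Blocked, Running, Ready}.
States satisfying AG (running → EX ¬running): {Terminated, Blocked, Running, Ready}.

{Terminated, Blocked, Running, Ready}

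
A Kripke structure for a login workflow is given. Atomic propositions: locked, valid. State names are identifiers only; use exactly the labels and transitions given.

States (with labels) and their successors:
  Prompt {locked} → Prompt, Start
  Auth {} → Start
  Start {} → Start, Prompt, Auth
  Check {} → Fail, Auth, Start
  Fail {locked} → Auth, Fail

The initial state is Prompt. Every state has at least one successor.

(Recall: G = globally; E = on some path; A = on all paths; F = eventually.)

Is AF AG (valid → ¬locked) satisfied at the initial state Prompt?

Holds

States satisfying AG (valid → ¬locked): {Prompt, Auth, Start, Check, Fail}.
States satisfying AF AG (valid → ¬locked): {Prompt, Auth, Start, Check, Fail}.
Prompt ∈ Sat(AF AG (valid → ¬locked)).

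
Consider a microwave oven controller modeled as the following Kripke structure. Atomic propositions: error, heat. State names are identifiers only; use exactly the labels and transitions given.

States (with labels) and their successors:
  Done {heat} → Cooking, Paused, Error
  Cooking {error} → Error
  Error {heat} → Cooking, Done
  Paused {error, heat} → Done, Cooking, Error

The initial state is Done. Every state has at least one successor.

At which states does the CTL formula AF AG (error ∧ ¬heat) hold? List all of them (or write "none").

States satisfying AG (error ∧ ¬heat): ∅.
States satisfying AF AG (error ∧ ¬heat): ∅.

none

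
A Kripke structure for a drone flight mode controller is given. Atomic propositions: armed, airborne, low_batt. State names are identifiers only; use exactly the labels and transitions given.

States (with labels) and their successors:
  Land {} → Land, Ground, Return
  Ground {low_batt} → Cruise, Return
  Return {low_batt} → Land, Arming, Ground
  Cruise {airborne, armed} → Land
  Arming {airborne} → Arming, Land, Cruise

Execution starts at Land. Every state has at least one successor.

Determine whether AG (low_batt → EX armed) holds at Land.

Does not hold

States satisfying low_batt → EX armed: {Land, Ground, Cruise, Arming}.
States satisfying AG (low_batt → EX armed): ∅.
Return is reachable from Land and violates low_batt → EX armed, so AG fails at Land.
Land ∉ Sat(AG (low_batt → EX armed)).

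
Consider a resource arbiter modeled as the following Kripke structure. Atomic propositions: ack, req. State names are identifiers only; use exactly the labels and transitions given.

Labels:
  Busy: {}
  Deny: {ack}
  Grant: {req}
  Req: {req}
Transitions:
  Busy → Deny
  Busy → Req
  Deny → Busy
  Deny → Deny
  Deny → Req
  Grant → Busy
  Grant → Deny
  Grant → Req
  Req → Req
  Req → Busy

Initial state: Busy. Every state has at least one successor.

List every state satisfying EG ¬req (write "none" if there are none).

{Busy, Deny}

States satisfying ¬req: {Busy, Deny}.
States satisfying EG ¬req: {Busy, Deny}.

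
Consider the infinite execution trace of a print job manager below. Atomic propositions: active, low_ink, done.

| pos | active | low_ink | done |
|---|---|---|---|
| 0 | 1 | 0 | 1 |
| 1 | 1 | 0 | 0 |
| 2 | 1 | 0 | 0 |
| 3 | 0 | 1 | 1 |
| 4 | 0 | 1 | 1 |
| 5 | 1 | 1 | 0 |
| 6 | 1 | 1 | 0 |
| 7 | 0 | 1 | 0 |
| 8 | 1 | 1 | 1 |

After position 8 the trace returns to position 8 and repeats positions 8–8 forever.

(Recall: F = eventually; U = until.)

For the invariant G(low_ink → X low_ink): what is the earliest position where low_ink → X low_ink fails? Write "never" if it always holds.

never

low_ink → X low_ink holds at every position 0..8, and those are all the positions the trace ever visits, so the invariant G(low_ink → X low_ink) is never violated.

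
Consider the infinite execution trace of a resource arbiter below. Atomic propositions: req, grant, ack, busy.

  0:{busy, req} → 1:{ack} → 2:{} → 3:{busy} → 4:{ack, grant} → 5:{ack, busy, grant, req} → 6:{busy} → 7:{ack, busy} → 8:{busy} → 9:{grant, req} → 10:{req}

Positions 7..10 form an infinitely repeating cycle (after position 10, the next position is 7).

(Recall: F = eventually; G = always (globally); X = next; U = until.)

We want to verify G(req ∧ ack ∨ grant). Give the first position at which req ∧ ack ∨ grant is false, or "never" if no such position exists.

At position 0 the labels are {busy, req}, so req ∧ ack ∨ grant is false there. This is the first violation.

0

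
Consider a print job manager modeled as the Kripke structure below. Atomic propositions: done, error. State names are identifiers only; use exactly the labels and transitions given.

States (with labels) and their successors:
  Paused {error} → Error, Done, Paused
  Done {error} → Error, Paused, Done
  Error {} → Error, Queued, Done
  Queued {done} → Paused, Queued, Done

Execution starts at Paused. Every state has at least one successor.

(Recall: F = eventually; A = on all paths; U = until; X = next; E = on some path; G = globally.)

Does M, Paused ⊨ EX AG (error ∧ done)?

No

States satisfying AG (error ∧ done): ∅.
States satisfying EX AG (error ∧ done): ∅.
No suitable path/successor from Paused witnesses the formula.
Paused ∉ Sat(EX AG (error ∧ done)).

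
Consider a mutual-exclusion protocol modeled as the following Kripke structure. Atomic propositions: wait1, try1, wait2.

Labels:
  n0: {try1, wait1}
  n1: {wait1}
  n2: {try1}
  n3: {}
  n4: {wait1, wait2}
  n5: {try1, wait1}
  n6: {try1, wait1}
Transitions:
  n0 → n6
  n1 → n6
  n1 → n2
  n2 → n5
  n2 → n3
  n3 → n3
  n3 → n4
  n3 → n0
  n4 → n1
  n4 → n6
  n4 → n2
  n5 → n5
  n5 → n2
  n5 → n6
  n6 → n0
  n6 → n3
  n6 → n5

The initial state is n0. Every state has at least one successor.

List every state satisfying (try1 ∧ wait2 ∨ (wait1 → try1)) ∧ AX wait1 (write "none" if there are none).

States satisfying try1 ∧ wait2: ∅.
States satisfying wait1 → try1: {n0, n2, n3, n5, n6}.
States satisfying try1 ∧ wait2 ∨ (wait1 → try1): {n0, n2, n3, n5, n6}.
States satisfying wait1: {n0, n1, n4, n5, n6}.
States satisfying AX wait1: {n0}.
States satisfying (try1 ∧ wait2 ∨ (wait1 → try1)) ∧ AX wait1: {n0}.

{n0}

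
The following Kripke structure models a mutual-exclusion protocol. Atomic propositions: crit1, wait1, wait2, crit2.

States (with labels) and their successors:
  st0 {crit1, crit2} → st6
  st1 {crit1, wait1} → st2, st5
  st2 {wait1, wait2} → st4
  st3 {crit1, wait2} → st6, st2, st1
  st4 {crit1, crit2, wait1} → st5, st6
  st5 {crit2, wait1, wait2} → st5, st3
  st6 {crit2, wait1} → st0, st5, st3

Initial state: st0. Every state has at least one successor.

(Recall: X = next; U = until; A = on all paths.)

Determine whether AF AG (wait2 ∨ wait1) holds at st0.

States satisfying AG (wait2 ∨ wait1): ∅.
States satisfying AF AG (wait2 ∨ wait1): ∅.
There is a path from st0 along which AG (wait2 ∨ wait1) never holds.
st0 ∉ Sat(AF AG (wait2 ∨ wait1)).

No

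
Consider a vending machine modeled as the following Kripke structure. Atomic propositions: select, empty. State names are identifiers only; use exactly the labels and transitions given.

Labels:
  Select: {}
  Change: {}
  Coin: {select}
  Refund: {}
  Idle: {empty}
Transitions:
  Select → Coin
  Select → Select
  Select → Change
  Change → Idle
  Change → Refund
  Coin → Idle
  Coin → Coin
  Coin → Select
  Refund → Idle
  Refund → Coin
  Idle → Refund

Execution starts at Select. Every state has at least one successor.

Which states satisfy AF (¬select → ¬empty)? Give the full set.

States satisfying ¬select → ¬empty: {Select, Change, Coin, Refund}.
States satisfying AF (¬select → ¬empty): {Select, Change, Coin, Refund, Idle}.

{Select, Change, Coin, Refund, Idle}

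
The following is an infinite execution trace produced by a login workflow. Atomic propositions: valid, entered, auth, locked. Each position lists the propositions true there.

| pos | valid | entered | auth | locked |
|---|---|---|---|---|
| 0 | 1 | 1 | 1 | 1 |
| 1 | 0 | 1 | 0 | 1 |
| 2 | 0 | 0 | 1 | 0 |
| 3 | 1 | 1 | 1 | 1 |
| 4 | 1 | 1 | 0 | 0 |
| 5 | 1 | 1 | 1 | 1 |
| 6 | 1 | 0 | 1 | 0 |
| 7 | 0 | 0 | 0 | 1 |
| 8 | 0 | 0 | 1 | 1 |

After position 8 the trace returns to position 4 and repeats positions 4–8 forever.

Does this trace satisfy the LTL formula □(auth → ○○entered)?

auth → ○○entered must hold at every position from 0 onward. It fails at position 0, so □(auth → ○○entered) is false.
Positions where auth holds: 0, 2, 3, 5, 6, 8.
Check ○○entered at each: 0→fails, 2→ok, 3→ok, 5→fails, 6→fails, 8→ok.

Violated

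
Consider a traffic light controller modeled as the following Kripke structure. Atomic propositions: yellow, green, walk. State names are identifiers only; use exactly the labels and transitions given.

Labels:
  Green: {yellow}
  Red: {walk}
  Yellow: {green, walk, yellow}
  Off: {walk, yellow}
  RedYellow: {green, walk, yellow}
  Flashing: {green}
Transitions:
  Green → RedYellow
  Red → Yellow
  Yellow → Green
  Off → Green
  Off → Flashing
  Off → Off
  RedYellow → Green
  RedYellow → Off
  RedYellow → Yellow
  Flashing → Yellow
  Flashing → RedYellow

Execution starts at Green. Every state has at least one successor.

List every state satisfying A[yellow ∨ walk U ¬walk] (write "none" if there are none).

States satisfying yellow ∨ walk: {Green, Red, Yellow, Off, RedYellow}.
States satisfying ¬walk: {Green, Flashing}.
States satisfying A[yellow ∨ walk U ¬walk]: {Green, Red, Yellow, Flashing}.

{Green, Red, Yellow, Flashing}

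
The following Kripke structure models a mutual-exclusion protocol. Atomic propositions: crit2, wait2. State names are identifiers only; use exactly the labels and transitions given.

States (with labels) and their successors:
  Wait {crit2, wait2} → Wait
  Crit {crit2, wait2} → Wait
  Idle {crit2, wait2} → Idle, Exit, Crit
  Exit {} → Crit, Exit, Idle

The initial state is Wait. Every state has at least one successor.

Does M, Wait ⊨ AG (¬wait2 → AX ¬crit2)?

States satisfying ¬wait2 → AX ¬crit2: {Wait, Crit, Idle}.
States satisfying AG (¬wait2 → AX ¬crit2): {Wait, Crit}.
Every state reachable from Wait satisfies ¬wait2 → AX ¬crit2.
Wait ∈ Sat(AG (¬wait2 → AX ¬crit2)).

Yes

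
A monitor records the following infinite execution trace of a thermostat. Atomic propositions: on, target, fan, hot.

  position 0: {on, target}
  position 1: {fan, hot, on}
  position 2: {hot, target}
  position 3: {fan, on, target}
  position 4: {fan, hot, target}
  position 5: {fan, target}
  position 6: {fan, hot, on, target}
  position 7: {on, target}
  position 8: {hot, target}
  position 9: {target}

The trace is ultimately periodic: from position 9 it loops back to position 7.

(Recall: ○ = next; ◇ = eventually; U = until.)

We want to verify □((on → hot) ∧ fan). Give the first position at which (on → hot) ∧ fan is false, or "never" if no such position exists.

At position 0 the labels are {on, target}, so (on → hot) ∧ fan is false there. This is the first violation.

0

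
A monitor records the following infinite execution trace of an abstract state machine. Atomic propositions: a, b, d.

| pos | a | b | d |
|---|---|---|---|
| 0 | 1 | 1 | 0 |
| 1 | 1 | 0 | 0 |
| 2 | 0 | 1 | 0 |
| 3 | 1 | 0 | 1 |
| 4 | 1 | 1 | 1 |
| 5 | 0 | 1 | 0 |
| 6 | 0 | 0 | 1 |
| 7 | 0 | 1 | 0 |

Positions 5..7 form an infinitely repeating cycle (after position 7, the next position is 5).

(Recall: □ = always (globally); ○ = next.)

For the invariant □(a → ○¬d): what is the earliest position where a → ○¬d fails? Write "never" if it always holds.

Check a → ○¬d at each position in order: 0 ✓, 1 ✓, 2 ✓.
At position 3 the labels are {a, d} and the next position 4 has {a, b, d}, so a → ○¬d is false there. This is the first violation.

3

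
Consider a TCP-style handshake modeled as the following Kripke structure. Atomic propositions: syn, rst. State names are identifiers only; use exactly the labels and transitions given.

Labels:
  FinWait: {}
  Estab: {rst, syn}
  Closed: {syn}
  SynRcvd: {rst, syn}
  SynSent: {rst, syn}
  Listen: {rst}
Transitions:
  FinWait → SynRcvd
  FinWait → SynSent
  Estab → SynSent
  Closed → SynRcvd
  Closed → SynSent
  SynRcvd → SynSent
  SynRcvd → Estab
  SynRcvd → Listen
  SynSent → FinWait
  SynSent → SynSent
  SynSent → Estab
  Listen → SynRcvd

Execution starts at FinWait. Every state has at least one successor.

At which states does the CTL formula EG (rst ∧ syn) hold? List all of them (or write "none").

{Estab, SynRcvd, SynSent}

States satisfying rst ∧ syn: {Estab, SynRcvd, SynSent}.
States satisfying EG (rst ∧ syn): {Estab, SynRcvd, SynSent}.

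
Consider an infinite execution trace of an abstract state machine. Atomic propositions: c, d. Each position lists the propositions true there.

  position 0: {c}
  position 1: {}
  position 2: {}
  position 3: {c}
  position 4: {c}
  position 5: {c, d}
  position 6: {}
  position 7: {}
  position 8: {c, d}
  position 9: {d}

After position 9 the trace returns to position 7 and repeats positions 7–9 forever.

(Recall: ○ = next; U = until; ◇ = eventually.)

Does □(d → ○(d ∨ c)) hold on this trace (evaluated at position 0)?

d → ○(d ∨ c) must hold at every position from 0 onward. It fails at position 5, so □(d → ○(d ∨ c)) is false.
Positions where d holds: 5, 8, 9.
Check ○(d ∨ c) at each: 5→fails, 8→ok, 9→fails.

Violated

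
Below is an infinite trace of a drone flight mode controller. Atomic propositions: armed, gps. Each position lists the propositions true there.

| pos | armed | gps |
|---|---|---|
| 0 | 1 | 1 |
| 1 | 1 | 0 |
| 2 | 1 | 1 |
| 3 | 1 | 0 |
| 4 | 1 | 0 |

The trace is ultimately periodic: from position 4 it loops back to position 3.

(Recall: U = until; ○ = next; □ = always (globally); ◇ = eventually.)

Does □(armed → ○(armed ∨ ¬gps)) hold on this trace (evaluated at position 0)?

Satisfied

armed → ○(armed ∨ ¬gps) holds at every position 0..4, and those are all positions ever visited, so □(armed → ○(armed ∨ ¬gps)) holds.
Positions where armed holds: 0, 1, 2, 3, 4.
Check ○(armed ∨ ¬gps) at each: 0→ok, 1→ok, 2→ok, 3→ok, 4→ok.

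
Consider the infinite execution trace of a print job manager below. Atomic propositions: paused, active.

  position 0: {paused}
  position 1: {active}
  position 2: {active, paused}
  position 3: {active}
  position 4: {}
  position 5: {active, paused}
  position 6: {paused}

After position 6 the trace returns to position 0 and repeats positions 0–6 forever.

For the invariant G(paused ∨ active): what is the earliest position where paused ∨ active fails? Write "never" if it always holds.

4

Check paused ∨ active at each position in order: 0 ✓, 1 ✓, 2 ✓, 3 ✓.
At position 4 the labels are {}, so paused ∨ active is false there. This is the first violation.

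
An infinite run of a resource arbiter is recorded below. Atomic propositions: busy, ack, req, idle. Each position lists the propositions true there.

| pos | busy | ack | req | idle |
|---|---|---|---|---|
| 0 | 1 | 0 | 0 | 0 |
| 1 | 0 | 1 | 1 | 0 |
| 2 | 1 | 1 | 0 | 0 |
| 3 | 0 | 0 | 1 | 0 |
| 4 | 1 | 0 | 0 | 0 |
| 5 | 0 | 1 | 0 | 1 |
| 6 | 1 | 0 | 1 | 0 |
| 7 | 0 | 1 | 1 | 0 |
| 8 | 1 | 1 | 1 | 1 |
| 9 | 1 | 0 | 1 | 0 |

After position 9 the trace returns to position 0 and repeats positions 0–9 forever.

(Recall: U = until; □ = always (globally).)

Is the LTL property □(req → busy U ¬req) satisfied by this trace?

req → busy U ¬req must hold at every position from 0 onward. It fails at position 1, so □(req → busy U ¬req) is false.
Positions where req holds: 1, 3, 6, 7, 8, 9.
Check busy U ¬req at each: 1→fails, 3→fails, 6→fails, 7→fails, 8→ok, 9→ok.

Does not hold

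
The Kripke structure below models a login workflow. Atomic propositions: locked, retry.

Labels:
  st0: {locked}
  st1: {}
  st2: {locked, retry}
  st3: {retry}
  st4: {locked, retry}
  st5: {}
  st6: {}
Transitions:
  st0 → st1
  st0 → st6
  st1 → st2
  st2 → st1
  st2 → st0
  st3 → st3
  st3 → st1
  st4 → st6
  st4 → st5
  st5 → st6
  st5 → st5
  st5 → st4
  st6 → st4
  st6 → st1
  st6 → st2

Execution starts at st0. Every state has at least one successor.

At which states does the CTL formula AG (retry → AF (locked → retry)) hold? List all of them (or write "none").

{st0, st1, st2, st3, st4, st5, st6}

States satisfying retry → AF (locked → retry): {st0, st1, st2, st3, st4, st5, st6}.
States satisfying AG (retry → AF (locked → retry)): {st0, st1, st2, st3, st4, st5, st6}.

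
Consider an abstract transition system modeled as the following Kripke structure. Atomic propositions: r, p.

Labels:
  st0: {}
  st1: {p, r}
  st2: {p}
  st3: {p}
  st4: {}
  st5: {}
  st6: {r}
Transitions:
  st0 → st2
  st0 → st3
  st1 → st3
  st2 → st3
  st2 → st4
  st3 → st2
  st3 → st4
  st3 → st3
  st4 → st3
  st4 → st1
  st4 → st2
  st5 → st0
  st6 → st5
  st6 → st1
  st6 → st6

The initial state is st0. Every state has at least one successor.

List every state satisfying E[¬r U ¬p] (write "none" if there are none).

States satisfying ¬r: {st0, st2, st3, st4, st5}.
States satisfying ¬p: {st0, st4, st5, st6}.
States satisfying E[¬r U ¬p]: {st0, st2, st3, st4, st5, st6}.

{st0, st2, st3, st4, st5, st6}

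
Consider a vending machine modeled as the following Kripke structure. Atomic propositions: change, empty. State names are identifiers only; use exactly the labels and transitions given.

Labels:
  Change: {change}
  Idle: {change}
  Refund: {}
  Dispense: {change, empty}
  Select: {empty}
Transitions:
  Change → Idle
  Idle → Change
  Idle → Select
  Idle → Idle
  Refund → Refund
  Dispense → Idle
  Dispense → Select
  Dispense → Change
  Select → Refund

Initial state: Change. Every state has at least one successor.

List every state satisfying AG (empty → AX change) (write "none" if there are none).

States satisfying empty → AX change: {Change, Idle, Refund}.
States satisfying AG (empty → AX change): {Refund}.

{Refund}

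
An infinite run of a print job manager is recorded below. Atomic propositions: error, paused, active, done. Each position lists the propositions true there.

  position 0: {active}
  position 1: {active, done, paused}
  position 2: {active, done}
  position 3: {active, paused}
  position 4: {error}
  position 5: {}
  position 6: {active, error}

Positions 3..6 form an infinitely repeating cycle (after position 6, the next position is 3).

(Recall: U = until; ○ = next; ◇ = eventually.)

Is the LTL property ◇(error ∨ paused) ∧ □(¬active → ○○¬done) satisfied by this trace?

error ∨ paused holds at position 1, which is reachable from 0, so ◇(error ∨ paused) holds.
¬active → ○○¬done holds at every position 0..6, and those are all positions ever visited, so □(¬active → ○○¬done) holds.
Positions where ¬active holds: 4, 5.
Check ○○¬done at each: 4→ok, 5→ok.
At position 0: ◇(error ∨ paused) is true; □(¬active → ○○¬done) is true; so ◇(error ∨ paused) ∧ □(¬active → ○○¬done) is true.

Holds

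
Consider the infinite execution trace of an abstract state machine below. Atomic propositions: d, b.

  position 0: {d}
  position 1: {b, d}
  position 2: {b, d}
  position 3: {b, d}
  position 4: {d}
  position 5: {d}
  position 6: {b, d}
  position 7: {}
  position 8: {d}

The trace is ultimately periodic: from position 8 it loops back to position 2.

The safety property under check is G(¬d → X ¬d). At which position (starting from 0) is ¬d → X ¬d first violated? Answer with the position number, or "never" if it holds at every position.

Check ¬d → X ¬d at each position in order: 0 ✓, 1 ✓, 2 ✓, 3 ✓, 4 ✓, 5 ✓, 6 ✓.
At position 7 the labels are {} and the next position 8 has {d}, so ¬d → X ¬d is false there. This is the first violation.

7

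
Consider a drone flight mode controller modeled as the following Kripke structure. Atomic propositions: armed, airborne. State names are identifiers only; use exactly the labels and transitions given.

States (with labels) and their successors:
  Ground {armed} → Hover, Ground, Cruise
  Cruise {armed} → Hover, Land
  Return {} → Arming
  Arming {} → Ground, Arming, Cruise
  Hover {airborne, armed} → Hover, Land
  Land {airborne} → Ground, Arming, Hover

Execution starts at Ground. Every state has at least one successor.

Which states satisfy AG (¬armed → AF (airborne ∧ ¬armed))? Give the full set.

States satisfying ¬armed → AF (airborne ∧ ¬armed): {Ground, Cruise, Hover, Land}.
States satisfying AG (¬armed → AF (airborne ∧ ¬armed)): ∅.

none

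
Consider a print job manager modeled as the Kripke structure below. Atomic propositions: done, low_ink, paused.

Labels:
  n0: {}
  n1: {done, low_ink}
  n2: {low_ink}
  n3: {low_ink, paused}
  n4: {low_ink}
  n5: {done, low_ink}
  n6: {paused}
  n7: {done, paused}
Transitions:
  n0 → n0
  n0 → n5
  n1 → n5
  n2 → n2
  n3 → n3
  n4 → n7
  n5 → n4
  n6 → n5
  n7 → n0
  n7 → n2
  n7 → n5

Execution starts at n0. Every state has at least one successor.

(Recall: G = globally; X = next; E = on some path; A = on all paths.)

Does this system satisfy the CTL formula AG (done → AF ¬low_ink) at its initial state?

States satisfying done → AF ¬low_ink: {n0, n1, n2, n3, n4, n5, n6, n7}.
States satisfying AG (done → AF ¬low_ink): {n0, n1, n2, n3, n4, n5, n6, n7}.
Every state reachable from n0 satisfies done → AF ¬low_ink.
n0 ∈ Sat(AG (done → AF ¬low_ink)).

Yes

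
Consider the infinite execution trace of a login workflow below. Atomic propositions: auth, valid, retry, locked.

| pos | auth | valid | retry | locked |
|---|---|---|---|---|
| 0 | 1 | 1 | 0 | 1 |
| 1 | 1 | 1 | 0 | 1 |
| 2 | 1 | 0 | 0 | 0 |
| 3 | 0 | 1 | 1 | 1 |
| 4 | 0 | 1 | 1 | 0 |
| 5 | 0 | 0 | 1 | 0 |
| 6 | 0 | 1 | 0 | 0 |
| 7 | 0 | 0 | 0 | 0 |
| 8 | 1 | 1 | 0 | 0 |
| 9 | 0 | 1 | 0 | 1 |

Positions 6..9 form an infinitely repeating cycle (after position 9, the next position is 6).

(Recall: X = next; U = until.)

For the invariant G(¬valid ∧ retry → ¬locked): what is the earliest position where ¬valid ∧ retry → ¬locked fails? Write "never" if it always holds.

never

¬valid ∧ retry → ¬locked holds at every position 0..9, and those are all the positions the trace ever visits, so the invariant G(¬valid ∧ retry → ¬locked) is never violated.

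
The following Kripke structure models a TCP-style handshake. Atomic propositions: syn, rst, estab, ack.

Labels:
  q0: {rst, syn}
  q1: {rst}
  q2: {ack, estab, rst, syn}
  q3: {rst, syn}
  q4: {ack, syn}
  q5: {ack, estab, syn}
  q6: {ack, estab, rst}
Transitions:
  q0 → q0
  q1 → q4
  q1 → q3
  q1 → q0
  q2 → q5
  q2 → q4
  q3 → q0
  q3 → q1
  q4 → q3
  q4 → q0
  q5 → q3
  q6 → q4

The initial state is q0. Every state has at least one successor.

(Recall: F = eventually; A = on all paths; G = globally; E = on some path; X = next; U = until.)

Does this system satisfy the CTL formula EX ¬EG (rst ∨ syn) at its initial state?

No

States satisfying ¬EG (rst ∨ syn): ∅.
States satisfying EX ¬EG (rst ∨ syn): ∅.
No suitable path/successor from q0 witnesses the formula.
q0 ∉ Sat(EX ¬EG (rst ∨ syn)).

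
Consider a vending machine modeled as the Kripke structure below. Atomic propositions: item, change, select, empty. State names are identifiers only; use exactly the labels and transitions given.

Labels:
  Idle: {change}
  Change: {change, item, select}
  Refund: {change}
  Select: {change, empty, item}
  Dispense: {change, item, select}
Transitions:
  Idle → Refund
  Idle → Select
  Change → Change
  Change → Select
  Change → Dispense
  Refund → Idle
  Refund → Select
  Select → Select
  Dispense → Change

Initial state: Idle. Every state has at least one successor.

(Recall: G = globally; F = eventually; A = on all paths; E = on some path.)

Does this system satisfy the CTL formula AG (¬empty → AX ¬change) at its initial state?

States satisfying ¬empty → AX ¬change: {Select}.
States satisfying AG (¬empty → AX ¬change): {Select}.
Idle is reachable from Idle and violates ¬empty → AX ¬change, so AG fails at Idle.
Idle ∉ Sat(AG (¬empty → AX ¬change)).

Does not hold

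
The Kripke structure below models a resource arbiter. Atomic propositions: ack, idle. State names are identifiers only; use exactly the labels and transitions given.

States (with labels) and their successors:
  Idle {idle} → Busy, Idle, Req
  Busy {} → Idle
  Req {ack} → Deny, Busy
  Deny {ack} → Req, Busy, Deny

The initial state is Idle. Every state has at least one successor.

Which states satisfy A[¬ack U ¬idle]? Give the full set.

{Busy, Req, Deny}

States satisfying ¬ack: {Idle, Busy}.
States satisfying ¬idle: {Busy, Req, Deny}.
States satisfying A[¬ack U ¬idle]: {Busy, Req, Deny}.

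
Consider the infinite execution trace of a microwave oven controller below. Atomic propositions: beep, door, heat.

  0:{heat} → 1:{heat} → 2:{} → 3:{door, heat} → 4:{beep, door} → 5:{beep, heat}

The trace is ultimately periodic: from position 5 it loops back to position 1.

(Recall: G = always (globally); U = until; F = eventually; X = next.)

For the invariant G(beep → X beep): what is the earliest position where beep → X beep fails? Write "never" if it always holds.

Check beep → X beep at each position in order: 0 ✓, 1 ✓, 2 ✓, 3 ✓, 4 ✓.
At position 5 the labels are {beep, heat} and the next position 1 has {heat}, so beep → X beep is false there. This is the first violation.

5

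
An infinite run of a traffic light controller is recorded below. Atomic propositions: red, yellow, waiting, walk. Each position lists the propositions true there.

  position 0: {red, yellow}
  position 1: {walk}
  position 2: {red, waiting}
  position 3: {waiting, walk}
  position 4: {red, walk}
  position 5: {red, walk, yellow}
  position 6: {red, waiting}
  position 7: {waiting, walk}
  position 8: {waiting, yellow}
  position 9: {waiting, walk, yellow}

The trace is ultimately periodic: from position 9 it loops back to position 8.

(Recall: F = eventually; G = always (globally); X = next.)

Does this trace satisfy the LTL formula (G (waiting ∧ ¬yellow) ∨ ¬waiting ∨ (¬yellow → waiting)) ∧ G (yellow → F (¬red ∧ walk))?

yellow → F (¬red ∧ walk) holds at every position 0..9, and those are all positions ever visited, so G (yellow → F (¬red ∧ walk)) holds.
Positions where yellow holds: 0, 5, 8, 9.
Check F (¬red ∧ walk) at each: 0→ok, 5→ok, 8→ok, 9→ok.
At position 0: G (waiting ∧ ¬yellow) ∨ ¬waiting ∨ (¬yellow → waiting) is true; G (yellow → F (¬red ∧ walk)) is true; so (G (waiting ∧ ¬yellow) ∨ ¬waiting ∨ (¬yellow → waiting)) ∧ G (yellow → F (¬red ∧ walk)) is true.

Yes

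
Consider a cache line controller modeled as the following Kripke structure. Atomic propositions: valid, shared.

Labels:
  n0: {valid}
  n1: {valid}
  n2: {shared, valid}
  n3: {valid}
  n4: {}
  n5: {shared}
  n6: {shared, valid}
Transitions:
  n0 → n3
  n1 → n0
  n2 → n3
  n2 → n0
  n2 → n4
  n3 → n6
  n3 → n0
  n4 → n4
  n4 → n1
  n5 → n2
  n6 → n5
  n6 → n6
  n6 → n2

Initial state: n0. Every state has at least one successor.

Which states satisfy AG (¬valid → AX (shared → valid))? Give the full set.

States satisfying ¬valid → AX (shared → valid): {n0, n1, n2, n3, n4, n5, n6}.
States satisfying AG (¬valid → AX (shared → valid)): {n0, n1, n2, n3, n4, n5, n6}.

{n0, n1, n2, n3, n4, n5, n6}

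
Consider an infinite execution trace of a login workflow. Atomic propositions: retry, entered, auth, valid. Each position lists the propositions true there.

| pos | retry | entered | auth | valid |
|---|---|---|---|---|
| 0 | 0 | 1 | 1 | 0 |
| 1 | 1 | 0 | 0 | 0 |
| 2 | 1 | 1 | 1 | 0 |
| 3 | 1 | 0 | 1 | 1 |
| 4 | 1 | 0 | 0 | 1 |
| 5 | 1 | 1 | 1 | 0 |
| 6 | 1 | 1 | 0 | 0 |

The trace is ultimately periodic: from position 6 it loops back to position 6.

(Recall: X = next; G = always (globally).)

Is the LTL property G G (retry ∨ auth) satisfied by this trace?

G (retry ∨ auth) holds at every position 0..6, and those are all positions ever visited, so G G (retry ∨ auth) holds.

Holds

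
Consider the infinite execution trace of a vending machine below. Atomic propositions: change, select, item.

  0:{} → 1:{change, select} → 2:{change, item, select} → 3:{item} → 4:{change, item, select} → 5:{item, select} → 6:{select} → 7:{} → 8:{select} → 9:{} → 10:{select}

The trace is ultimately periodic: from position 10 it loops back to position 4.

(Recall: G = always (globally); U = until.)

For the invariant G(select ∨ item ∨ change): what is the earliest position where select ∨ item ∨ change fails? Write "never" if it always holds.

0

At position 0 the labels are {}, so select ∨ item ∨ change is false there. This is the first violation.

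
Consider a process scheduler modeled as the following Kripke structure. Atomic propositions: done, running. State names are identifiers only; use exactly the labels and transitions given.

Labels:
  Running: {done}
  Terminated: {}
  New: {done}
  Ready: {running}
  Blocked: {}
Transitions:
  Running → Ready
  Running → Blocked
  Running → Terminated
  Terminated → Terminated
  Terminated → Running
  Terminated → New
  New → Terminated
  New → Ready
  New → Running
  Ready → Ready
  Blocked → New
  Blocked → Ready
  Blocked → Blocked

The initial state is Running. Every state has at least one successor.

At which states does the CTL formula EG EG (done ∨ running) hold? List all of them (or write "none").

{Running, New, Ready}

States satisfying EG (done ∨ running): {Running, New, Ready}.
States satisfying EG EG (done ∨ running): {Running, New, Ready}.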